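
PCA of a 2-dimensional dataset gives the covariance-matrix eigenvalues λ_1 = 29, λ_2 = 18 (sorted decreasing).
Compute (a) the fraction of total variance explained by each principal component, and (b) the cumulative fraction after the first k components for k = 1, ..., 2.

Step 1 — total variance = trace(Sigma) = Σ λ_i = 29 + 18 = 47.

Step 2 — fraction explained by component i = λ_i / Σ λ:
  PC1: 29/47 = 0.617
  PC2: 18/47 = 0.383

Step 3 — cumulative fraction after k components = (λ_1 + ... + λ_k) / Σ λ:
  k = 1: 29/47 = 0.617
  k = 2: (29 + 18)/47 = 47/47 = 1

Summary (fraction, with percent):

explained: PC1 0.617 (61.7%), PC2 0.383 (38.3%);  cumulative: 0.617, 1


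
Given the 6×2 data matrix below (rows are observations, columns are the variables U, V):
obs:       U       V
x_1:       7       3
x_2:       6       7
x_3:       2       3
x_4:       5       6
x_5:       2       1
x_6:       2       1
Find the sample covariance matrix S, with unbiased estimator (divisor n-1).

Step 1 — column means:
  mean(U) = (7 + 6 + 2 + 5 + 2 + 2) / 6 = 24/6 = 4
  mean(V) = (3 + 7 + 3 + 6 + 1 + 1) / 6 = 21/6 = 3.5

Step 2 — sample covariance S[i,j] = (1/(n-1)) · Σ_k (x_{k,i} - mean_i) · (x_{k,j} - mean_j), with n-1 = 5.
  S[U,U] = ((3)·(3) + (2)·(2) + (-2)·(-2) + (1)·(1) + (-2)·(-2) + (-2)·(-2)) / 5 = 26/5 = 5.2
  S[U,V] = ((3)·(-0.5) + (2)·(3.5) + (-2)·(-0.5) + (1)·(2.5) + (-2)·(-2.5) + (-2)·(-2.5)) / 5 = 19/5 = 3.8
  S[V,V] = ((-0.5)·(-0.5) + (3.5)·(3.5) + (-0.5)·(-0.5) + (2.5)·(2.5) + (-2.5)·(-2.5) + (-2.5)·(-2.5)) / 5 = 31.5/5 = 6.3

S is symmetric (S[j,i] = S[i,j]). Assembling:

S = [[5.2, 3.8],
 [3.8, 6.3]]


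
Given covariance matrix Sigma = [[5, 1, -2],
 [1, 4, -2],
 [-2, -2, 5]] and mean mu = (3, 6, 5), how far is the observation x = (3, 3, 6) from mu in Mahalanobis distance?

Step 1 — centre the observation: (x - mu) = (0, -3, 1).

Step 2 — invert Sigma (cofactor / det for 3×3, or solve directly):
  Sigma^{-1} = [[0.2388, -0.0149, 0.0896],
 [-0.0149, 0.3134, 0.1194],
 [0.0896, 0.1194, 0.2836]].

Step 3 — form the quadratic (x - mu)^T · Sigma^{-1} · (x - mu):
  Sigma^{-1} · (x - mu) = (0.1343, -0.8209, -0.0746).
  (x - mu)^T · [Sigma^{-1} · (x - mu)] = (0)·(0.1343) + (-3)·(-0.8209) + (1)·(-0.0746) = 2.3881.

Step 4 — take square root: d = √(2.3881) ≈ 1.5453.

d(x, mu) = √(2.3881) ≈ 1.5453


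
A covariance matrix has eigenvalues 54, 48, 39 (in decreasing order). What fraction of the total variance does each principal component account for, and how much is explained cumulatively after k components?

Step 1 — total variance = trace(Sigma) = Σ λ_i = 54 + 48 + 39 = 141.

Step 2 — fraction explained by component i = λ_i / Σ λ:
  PC1: 54/141 = 0.383
  PC2: 48/141 = 0.3404
  PC3: 39/141 = 0.2766

Step 3 — cumulative fraction after k components = (λ_1 + ... + λ_k) / Σ λ:
  k = 1: 54/141 = 0.383
  k = 2: (54 + 48)/141 = 102/141 = 0.7234
  k = 3: (54 + 48 + 39)/141 = 141/141 = 1

Summary (fraction, with percent):

explained: PC1 0.383 (38.3%), PC2 0.3404 (34.04%), PC3 0.2766 (27.66%);  cumulative: 0.383, 0.7234, 1


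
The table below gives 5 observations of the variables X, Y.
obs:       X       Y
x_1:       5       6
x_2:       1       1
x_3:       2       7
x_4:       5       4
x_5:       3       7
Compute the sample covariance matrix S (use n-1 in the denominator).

Step 1 — column means:
  mean(X) = (5 + 1 + 2 + 5 + 3) / 5 = 16/5 = 3.2
  mean(Y) = (6 + 1 + 7 + 4 + 7) / 5 = 25/5 = 5

Step 2 — sample covariance S[i,j] = (1/(n-1)) · Σ_k (x_{k,i} - mean_i) · (x_{k,j} - mean_j), with n-1 = 4.
  S[X,X] = ((1.8)·(1.8) + (-2.2)·(-2.2) + (-1.2)·(-1.2) + (1.8)·(1.8) + (-0.2)·(-0.2)) / 4 = 12.8/4 = 3.2
  S[X,Y] = ((1.8)·(1) + (-2.2)·(-4) + (-1.2)·(2) + (1.8)·(-1) + (-0.2)·(2)) / 4 = 6/4 = 1.5
  S[Y,Y] = ((1)·(1) + (-4)·(-4) + (2)·(2) + (-1)·(-1) + (2)·(2)) / 4 = 26/4 = 6.5

S is symmetric (S[j,i] = S[i,j]). Assembling:

S = [[3.2, 1.5],
 [1.5, 6.5]]


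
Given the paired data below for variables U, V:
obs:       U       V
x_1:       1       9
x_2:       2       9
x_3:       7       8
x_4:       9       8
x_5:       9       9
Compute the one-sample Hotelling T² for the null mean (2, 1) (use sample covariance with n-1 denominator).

Step 1 — sample mean vector:
  mean(U) = (1 + 2 + 7 + 9 + 9) / 5 = 28/5 = 5.6
  mean(V) = (9 + 9 + 8 + 8 + 9) / 5 = 43/5 = 8.6
  x̄ = (5.6, 8.6),  deviation x̄ - mu_0 = (5.6, 8.6) - (2, 1) = (3.6, 7.6).

Step 2 — sample covariance matrix, S[i,j] = (1/(n-1)) · Σ_k (x_{k,i} - mean_i) · (x_{k,j} - mean_j), divisor n-1 = 4:
  S[U,U] = ((-4.6)·(-4.6) + (-3.6)·(-3.6) + (1.4)·(1.4) + (3.4)·(3.4) + (3.4)·(3.4)) / 4 = 59.2/4 = 14.8
  S[U,V] = ((-4.6)·(0.4) + (-3.6)·(0.4) + (1.4)·(-0.6) + (3.4)·(-0.6) + (3.4)·(0.4)) / 4 = -4.8/4 = -1.2
  S[V,V] = ((0.4)·(0.4) + (0.4)·(0.4) + (-0.6)·(-0.6) + (-0.6)·(-0.6) + (0.4)·(0.4)) / 4 = 1.2/4 = 0.3
  S = [[14.8, -1.2],
 [-1.2, 0.3]].

Step 3 — invert S. det(S) = 14.8·0.3 - (-1.2)² = 3.
  S^{-1} = (1/det) · [[d, -b], [-b, a]] = [[0.1, 0.4],
 [0.4, 4.9333]].

Step 4 — quadratic form (x̄ - mu_0)^T · S^{-1} · (x̄ - mu_0):
  S^{-1} · (x̄ - mu_0) = (3.4, 38.9333),
  (x̄ - mu_0)^T · [...] = (3.6)·(3.4) + (7.6)·(38.9333) = 308.1333.

Step 5 — scale by n: T² = 5 · 308.1333 = 1540.6667.

T² ≈ 1540.6667


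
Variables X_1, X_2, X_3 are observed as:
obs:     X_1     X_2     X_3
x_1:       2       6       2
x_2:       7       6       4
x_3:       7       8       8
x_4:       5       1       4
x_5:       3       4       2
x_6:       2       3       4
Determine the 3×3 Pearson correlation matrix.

Step 1 — column means:
  mean(X_1) = (2 + 7 + 7 + 5 + 3 + 2) / 6 = 26/6 = 4.3333
  mean(X_2) = (6 + 6 + 8 + 1 + 4 + 3) / 6 = 28/6 = 4.6667
  mean(X_3) = (2 + 4 + 8 + 4 + 2 + 4) / 6 = 24/6 = 4

Step 2 — sample variances and covariances s[i,j] = (1/(n-1)) · Σ_k (x_{k,i} - mean_i) · (x_{k,j} - mean_j), with n-1 = 5:
  s[X_1,X_1] = ((-2.3333)·(-2.3333) + (2.6667)·(2.6667) + (2.6667)·(2.6667) + (0.6667)·(0.6667) + (-1.3333)·(-1.3333) + (-2.3333)·(-2.3333)) / 5 = 27.3333/5 = 5.4667
  s[X_1,X_2] = ((-2.3333)·(1.3333) + (2.6667)·(1.3333) + (2.6667)·(3.3333) + (0.6667)·(-3.6667) + (-1.3333)·(-0.6667) + (-2.3333)·(-1.6667)) / 5 = 11.6667/5 = 2.3333
  s[X_1,X_3] = ((-2.3333)·(-2) + (2.6667)·(0) + (2.6667)·(4) + (0.6667)·(0) + (-1.3333)·(-2) + (-2.3333)·(0)) / 5 = 18/5 = 3.6
  s[X_2,X_2] = ((1.3333)·(1.3333) + (1.3333)·(1.3333) + (3.3333)·(3.3333) + (-3.6667)·(-3.6667) + (-0.6667)·(-0.6667) + (-1.6667)·(-1.6667)) / 5 = 31.3333/5 = 6.2667
  s[X_2,X_3] = ((1.3333)·(-2) + (1.3333)·(0) + (3.3333)·(4) + (-3.6667)·(0) + (-0.6667)·(-2) + (-1.6667)·(0)) / 5 = 12/5 = 2.4
  s[X_3,X_3] = ((-2)·(-2) + (0)·(0) + (4)·(4) + (0)·(0) + (-2)·(-2) + (0)·(0)) / 5 = 24/5 = 4.8
  Sample standard deviations s_i = √(s[i,i]):
  s(X_1) = √(5.4667) = 2.3381
  s(X_2) = √(6.2667) = 2.5033
  s(X_3) = √(4.8) = 2.1909

Step 3 — r_{ij} = s_{ij} / (s_i · s_j):
  r[X_1,X_1] = 1 (diagonal).
  r[X_1,X_2] = 2.3333 / (2.3381 · 2.5033) = 2.3333 / 5.853 = 0.3987
  r[X_1,X_3] = 3.6 / (2.3381 · 2.1909) = 3.6 / 5.1225 = 0.7028
  r[X_2,X_2] = 1 (diagonal).
  r[X_2,X_3] = 2.4 / (2.5033 · 2.1909) = 2.4 / 5.4845 = 0.4376
  r[X_3,X_3] = 1 (diagonal).

R is symmetric with unit diagonal. Assembling:

R = [[1, 0.3987, 0.7028],
 [0.3987, 1, 0.4376],
 [0.7028, 0.4376, 1]]


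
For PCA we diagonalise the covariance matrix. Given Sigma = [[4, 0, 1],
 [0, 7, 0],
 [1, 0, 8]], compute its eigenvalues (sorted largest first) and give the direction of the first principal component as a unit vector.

Step 1 — characteristic polynomial p(λ) = det(λI - Sigma) = λ³ - tr·λ² + c_1·λ - det, where tr = trace, c_1 = sum of the principal 2×2 minors, det = det(Sigma):
  tr = 4 + 7 + 8 = 19,
  c_1 = (4·7 - (0)²) + (4·8 - (1)²) + (7·8 - (0)²) = 28 + 31 + 56 = 115,
  det = 4·(7·8 - (0)²) - (0)·((0)·8 - (0)·(1)) + (1)·((0)·(0) - 7·(1)) = 4·(56) - (0)·(0) + (1)·(-7) = 217.
  So p(λ) = λ³ - 19λ² + 115λ - 217.
Step 2 — look for an integer root (rational root theorem: any rational root is an integer divisor of 217). Testing λ = 7:
  p(7) = 343 - 931 + 805 - 217 = 0  ✓
  Dividing out (λ - 7): p(λ) = (λ - 7)(λ² - 12λ + 31).
Step 3 — remaining eigenvalues from the quadratic λ² - 12λ + 31 = 0:
  Δ = 12² - 4·31 = 144 - 124 = 20,  λ = (12 ± √20)/2 = (12 ± 4.4721)/2 ≈ 8.2361 or 3.7639.
  Sorted: λ_1 = 8.2361,  λ_2 = 7,  λ_3 = 3.7639  (check: sum = 19 = tr ✓).

Step 4 — unit eigenvector for λ_1 ≈ 8.2361: v spans the null space of (Sigma - λ_1 I), whose rows are
  r_1 = (-4.2361, 0, 1),  r_2 = (0, -1.2361, 0),  r_3 = (1, 0, -0.2361).
  v is orthogonal to every row, so take v ∝ r_1 × r_2 = ((0)·(0) - (1)·(-1.2361), (1)·(0) - (-4.2361)·(0), (-4.2361)·(-1.2361) - (0)·(0)) ≈ (1.2361, 0, 5.2361).
  Let u = (1.2361, 0, 5.2361).
  ||u|| = √((1.2361)² + (0)² + (5.2361)²) = √(28.9443) ≈ 5.38,  v_1 = u/||u|| ≈ (0.2298, 0, 0.9732) (||v_1|| = 1).

λ_1 = 8.2361,  λ_2 = 7,  λ_3 = 3.7639;  v_1 ≈ (0.2298, 0, 0.9732)


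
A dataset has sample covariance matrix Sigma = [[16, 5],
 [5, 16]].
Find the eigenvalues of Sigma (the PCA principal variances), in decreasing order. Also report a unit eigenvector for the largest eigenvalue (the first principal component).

Step 1 — characteristic polynomial of 2×2 Sigma:
  det(Sigma - λI) = λ² - trace · λ + det = 0.
  trace = 16 + 16 = 32, det = 16·16 - (5)² = 231.
Step 2 — discriminant:
  Δ = trace² - 4·det = 1024 - 924 = 100.
Step 3 — eigenvalues:
  λ = (trace ± √Δ)/2 = (32 ± 10)/2,
  λ_1 = 21,  λ_2 = 11.

Step 4 — unit eigenvector for λ_1: solve (Sigma - λ_1 I)v = 0. First row:
  (16 - 21)·v_x + (5)·v_y = 0, i.e. (-5)·v_x + (5)·v_y = 0,
  so v ∝ (b, λ_1 - a) = (5, 5) = u.
  ||u|| = √((5)² + (5)²) = √(50) ≈ 7.0711,
  v_1 = u/||u|| ≈ (0.7071, 0.7071) (||v_1|| = 1).

λ_1 = 21,  λ_2 = 11;  v_1 ≈ (0.7071, 0.7071)


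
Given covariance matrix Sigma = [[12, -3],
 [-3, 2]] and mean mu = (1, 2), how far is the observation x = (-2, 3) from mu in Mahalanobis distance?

Step 1 — centre the observation: (x - mu) = (-3, 1).

Step 2 — invert Sigma. det(Sigma) = 12·2 - (-3)² = 15.
  Sigma^{-1} = (1/det) · [[d, -b], [-b, a]] = [[0.1333, 0.2],
 [0.2, 0.8]].

Step 3 — form the quadratic (x - mu)^T · Sigma^{-1} · (x - mu):
  Sigma^{-1} · (x - mu) = (-0.2, 0.2).
  (x - mu)^T · [Sigma^{-1} · (x - mu)] = (-3)·(-0.2) + (1)·(0.2) = 0.8.

Step 4 — take square root: d = √(0.8) ≈ 0.8944.

d(x, mu) = √(0.8) ≈ 0.8944


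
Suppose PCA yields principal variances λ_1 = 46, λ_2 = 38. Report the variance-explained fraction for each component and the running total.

Step 1 — total variance = trace(Sigma) = Σ λ_i = 46 + 38 = 84.

Step 2 — fraction explained by component i = λ_i / Σ λ:
  PC1: 46/84 = 0.5476
  PC2: 38/84 = 0.4524

Step 3 — cumulative fraction after k components = (λ_1 + ... + λ_k) / Σ λ:
  k = 1: 46/84 = 0.5476
  k = 2: (46 + 38)/84 = 84/84 = 1

Summary (fraction, with percent):

explained: PC1 0.5476 (54.76%), PC2 0.4524 (45.24%);  cumulative: 0.5476, 1


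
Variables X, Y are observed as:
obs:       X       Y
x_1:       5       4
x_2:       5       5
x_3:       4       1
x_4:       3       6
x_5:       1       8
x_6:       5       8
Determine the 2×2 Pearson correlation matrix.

Step 1 — column means:
  mean(X) = (5 + 5 + 4 + 3 + 1 + 5) / 6 = 23/6 = 3.8333
  mean(Y) = (4 + 5 + 1 + 6 + 8 + 8) / 6 = 32/6 = 5.3333

Step 2 — sample variances and covariances s[i,j] = (1/(n-1)) · Σ_k (x_{k,i} - mean_i) · (x_{k,j} - mean_j), with n-1 = 5:
  s[X,X] = ((1.1667)·(1.1667) + (1.1667)·(1.1667) + (0.1667)·(0.1667) + (-0.8333)·(-0.8333) + (-2.8333)·(-2.8333) + (1.1667)·(1.1667)) / 5 = 12.8333/5 = 2.5667
  s[X,Y] = ((1.1667)·(-1.3333) + (1.1667)·(-0.3333) + (0.1667)·(-4.3333) + (-0.8333)·(0.6667) + (-2.8333)·(2.6667) + (1.1667)·(2.6667)) / 5 = -7.6667/5 = -1.5333
  s[Y,Y] = ((-1.3333)·(-1.3333) + (-0.3333)·(-0.3333) + (-4.3333)·(-4.3333) + (0.6667)·(0.6667) + (2.6667)·(2.6667) + (2.6667)·(2.6667)) / 5 = 35.3333/5 = 7.0667
  Sample standard deviations s_i = √(s[i,i]):
  s(X) = √(2.5667) = 1.6021
  s(Y) = √(7.0667) = 2.6583

Step 3 — r_{ij} = s_{ij} / (s_i · s_j):
  r[X,X] = 1 (diagonal).
  r[X,Y] = -1.5333 / (1.6021 · 2.6583) = -1.5333 / 4.2588 = -0.36
  r[Y,Y] = 1 (diagonal).

R is symmetric with unit diagonal. Assembling:

R = [[1, -0.36],
 [-0.36, 1]]


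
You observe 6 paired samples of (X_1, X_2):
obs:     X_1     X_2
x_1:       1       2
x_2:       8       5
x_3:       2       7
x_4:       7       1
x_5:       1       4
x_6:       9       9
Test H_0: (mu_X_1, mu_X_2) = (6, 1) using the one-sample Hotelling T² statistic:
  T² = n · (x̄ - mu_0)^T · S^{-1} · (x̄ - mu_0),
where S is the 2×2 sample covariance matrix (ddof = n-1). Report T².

Step 1 — sample mean vector:
  mean(X_1) = (1 + 8 + 2 + 7 + 1 + 9) / 6 = 28/6 = 4.6667
  mean(X_2) = (2 + 5 + 7 + 1 + 4 + 9) / 6 = 28/6 = 4.6667
  x̄ = (4.6667, 4.6667),  deviation x̄ - mu_0 = (4.6667, 4.6667) - (6, 1) = (-1.3333, 3.6667).

Step 2 — sample covariance matrix, S[i,j] = (1/(n-1)) · Σ_k (x_{k,i} - mean_i) · (x_{k,j} - mean_j), divisor n-1 = 5:
  S[X_1,X_1] = ((-3.6667)·(-3.6667) + (3.3333)·(3.3333) + (-2.6667)·(-2.6667) + (2.3333)·(2.3333) + (-3.6667)·(-3.6667) + (4.3333)·(4.3333)) / 5 = 69.3333/5 = 13.8667
  S[X_1,X_2] = ((-3.6667)·(-2.6667) + (3.3333)·(0.3333) + (-2.6667)·(2.3333) + (2.3333)·(-3.6667) + (-3.6667)·(-0.6667) + (4.3333)·(4.3333)) / 5 = 17.3333/5 = 3.4667
  S[X_2,X_2] = ((-2.6667)·(-2.6667) + (0.3333)·(0.3333) + (2.3333)·(2.3333) + (-3.6667)·(-3.6667) + (-0.6667)·(-0.6667) + (4.3333)·(4.3333)) / 5 = 45.3333/5 = 9.0667
  S = [[13.8667, 3.4667],
 [3.4667, 9.0667]].

Step 3 — invert S. det(S) = 13.8667·9.0667 - (3.4667)² = 113.7067.
  S^{-1} = (1/det) · [[d, -b], [-b, a]] = [[0.0797, -0.0305],
 [-0.0305, 0.122]].

Step 4 — quadratic form (x̄ - mu_0)^T · S^{-1} · (x̄ - mu_0):
  S^{-1} · (x̄ - mu_0) = (-0.2181, 0.4878),
  (x̄ - mu_0)^T · [...] = (-1.3333)·(-0.2181) + (3.6667)·(0.4878) = 2.0794.

Step 5 — scale by n: T² = 6 · 2.0794 = 12.4765.

T² ≈ 12.4765


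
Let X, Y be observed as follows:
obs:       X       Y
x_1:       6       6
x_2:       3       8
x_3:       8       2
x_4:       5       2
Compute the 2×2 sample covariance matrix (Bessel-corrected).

Step 1 — column means:
  mean(X) = (6 + 3 + 8 + 5) / 4 = 22/4 = 5.5
  mean(Y) = (6 + 8 + 2 + 2) / 4 = 18/4 = 4.5

Step 2 — sample covariance S[i,j] = (1/(n-1)) · Σ_k (x_{k,i} - mean_i) · (x_{k,j} - mean_j), with n-1 = 3.
  S[X,X] = ((0.5)·(0.5) + (-2.5)·(-2.5) + (2.5)·(2.5) + (-0.5)·(-0.5)) / 3 = 13/3 = 4.3333
  S[X,Y] = ((0.5)·(1.5) + (-2.5)·(3.5) + (2.5)·(-2.5) + (-0.5)·(-2.5)) / 3 = -13/3 = -4.3333
  S[Y,Y] = ((1.5)·(1.5) + (3.5)·(3.5) + (-2.5)·(-2.5) + (-2.5)·(-2.5)) / 3 = 27/3 = 9

S is symmetric (S[j,i] = S[i,j]). Assembling:

S = [[4.3333, -4.3333],
 [-4.3333, 9]]


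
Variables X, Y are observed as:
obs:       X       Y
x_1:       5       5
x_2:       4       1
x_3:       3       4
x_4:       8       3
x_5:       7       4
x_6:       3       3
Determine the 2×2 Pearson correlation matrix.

Step 1 — column means:
  mean(X) = (5 + 4 + 3 + 8 + 7 + 3) / 6 = 30/6 = 5
  mean(Y) = (5 + 1 + 4 + 3 + 4 + 3) / 6 = 20/6 = 3.3333

Step 2 — sample variances and covariances s[i,j] = (1/(n-1)) · Σ_k (x_{k,i} - mean_i) · (x_{k,j} - mean_j), with n-1 = 5:
  s[X,X] = ((0)·(0) + (-1)·(-1) + (-2)·(-2) + (3)·(3) + (2)·(2) + (-2)·(-2)) / 5 = 22/5 = 4.4
  s[X,Y] = ((0)·(1.6667) + (-1)·(-2.3333) + (-2)·(0.6667) + (3)·(-0.3333) + (2)·(0.6667) + (-2)·(-0.3333)) / 5 = 2/5 = 0.4
  s[Y,Y] = ((1.6667)·(1.6667) + (-2.3333)·(-2.3333) + (0.6667)·(0.6667) + (-0.3333)·(-0.3333) + (0.6667)·(0.6667) + (-0.3333)·(-0.3333)) / 5 = 9.3333/5 = 1.8667
  Sample standard deviations s_i = √(s[i,i]):
  s(X) = √(4.4) = 2.0976
  s(Y) = √(1.8667) = 1.3663

Step 3 — r_{ij} = s_{ij} / (s_i · s_j):
  r[X,X] = 1 (diagonal).
  r[X,Y] = 0.4 / (2.0976 · 1.3663) = 0.4 / 2.8659 = 0.1396
  r[Y,Y] = 1 (diagonal).

R is symmetric with unit diagonal. Assembling:

R = [[1, 0.1396],
 [0.1396, 1]]


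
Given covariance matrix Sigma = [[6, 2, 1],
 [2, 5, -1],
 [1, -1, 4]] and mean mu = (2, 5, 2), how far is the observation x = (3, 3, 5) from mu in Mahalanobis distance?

Step 1 — centre the observation: (x - mu) = (1, -2, 3).

Step 2 — invert Sigma (cofactor / det for 3×3, or solve directly):
  Sigma^{-1} = [[0.2135, -0.1011, -0.0787],
 [-0.1011, 0.2584, 0.0899],
 [-0.0787, 0.0899, 0.2921]].

Step 3 — form the quadratic (x - mu)^T · Sigma^{-1} · (x - mu):
  Sigma^{-1} · (x - mu) = (0.1798, -0.3483, 0.618).
  (x - mu)^T · [Sigma^{-1} · (x - mu)] = (1)·(0.1798) + (-2)·(-0.3483) + (3)·(0.618) = 2.7303.

Step 4 — take square root: d = √(2.7303) ≈ 1.6524.

d(x, mu) = √(2.7303) ≈ 1.6524


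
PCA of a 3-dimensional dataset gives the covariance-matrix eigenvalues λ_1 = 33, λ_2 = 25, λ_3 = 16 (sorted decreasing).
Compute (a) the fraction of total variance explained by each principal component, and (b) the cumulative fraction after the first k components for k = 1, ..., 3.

Step 1 — total variance = trace(Sigma) = Σ λ_i = 33 + 25 + 16 = 74.

Step 2 — fraction explained by component i = λ_i / Σ λ:
  PC1: 33/74 = 0.4459
  PC2: 25/74 = 0.3378
  PC3: 16/74 = 0.2162

Step 3 — cumulative fraction after k components = (λ_1 + ... + λ_k) / Σ λ:
  k = 1: 33/74 = 0.4459
  k = 2: (33 + 25)/74 = 58/74 = 0.7838
  k = 3: (33 + 25 + 16)/74 = 74/74 = 1

Summary (fraction, with percent):

explained: PC1 0.4459 (44.59%), PC2 0.3378 (33.78%), PC3 0.2162 (21.62%);  cumulative: 0.4459, 0.7838, 1


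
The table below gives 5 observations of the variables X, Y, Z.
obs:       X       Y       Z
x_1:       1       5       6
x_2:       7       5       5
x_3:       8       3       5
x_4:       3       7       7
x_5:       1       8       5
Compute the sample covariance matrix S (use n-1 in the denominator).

Step 1 — column means:
  mean(X) = (1 + 7 + 8 + 3 + 1) / 5 = 20/5 = 4
  mean(Y) = (5 + 5 + 3 + 7 + 8) / 5 = 28/5 = 5.6
  mean(Z) = (6 + 5 + 5 + 7 + 5) / 5 = 28/5 = 5.6

Step 2 — sample covariance S[i,j] = (1/(n-1)) · Σ_k (x_{k,i} - mean_i) · (x_{k,j} - mean_j), with n-1 = 4.
  S[X,X] = ((-3)·(-3) + (3)·(3) + (4)·(4) + (-1)·(-1) + (-3)·(-3)) / 4 = 44/4 = 11
  S[X,Y] = ((-3)·(-0.6) + (3)·(-0.6) + (4)·(-2.6) + (-1)·(1.4) + (-3)·(2.4)) / 4 = -19/4 = -4.75
  S[X,Z] = ((-3)·(0.4) + (3)·(-0.6) + (4)·(-0.6) + (-1)·(1.4) + (-3)·(-0.6)) / 4 = -5/4 = -1.25
  S[Y,Y] = ((-0.6)·(-0.6) + (-0.6)·(-0.6) + (-2.6)·(-2.6) + (1.4)·(1.4) + (2.4)·(2.4)) / 4 = 15.2/4 = 3.8
  S[Y,Z] = ((-0.6)·(0.4) + (-0.6)·(-0.6) + (-2.6)·(-0.6) + (1.4)·(1.4) + (2.4)·(-0.6)) / 4 = 2.2/4 = 0.55
  S[Z,Z] = ((0.4)·(0.4) + (-0.6)·(-0.6) + (-0.6)·(-0.6) + (1.4)·(1.4) + (-0.6)·(-0.6)) / 4 = 3.2/4 = 0.8

S is symmetric (S[j,i] = S[i,j]). Assembling:

S = [[11, -4.75, -1.25],
 [-4.75, 3.8, 0.55],
 [-1.25, 0.55, 0.8]]


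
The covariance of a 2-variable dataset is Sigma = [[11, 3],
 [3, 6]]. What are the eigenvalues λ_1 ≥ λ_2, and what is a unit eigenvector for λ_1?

Step 1 — characteristic polynomial of 2×2 Sigma:
  det(Sigma - λI) = λ² - trace · λ + det = 0.
  trace = 11 + 6 = 17, det = 11·6 - (3)² = 57.
Step 2 — discriminant:
  Δ = trace² - 4·det = 289 - 228 = 61.
Step 3 — eigenvalues:
  λ = (trace ± √Δ)/2 = (17 ± 7.8102)/2,
  λ_1 = 12.4051,  λ_2 = 4.5949.

Step 4 — unit eigenvector for λ_1: solve (Sigma - λ_1 I)v = 0. First row:
  (11 - 12.4051)·v_x + (3)·v_y = 0, i.e. (-1.4051)·v_x + (3)·v_y = 0,
  so v ∝ (b, λ_1 - a) = (3, 1.4051) = u.
  ||u|| = √((3)² + (1.4051)²) = √(10.9744) ≈ 3.3128,
  v_1 = u/||u|| ≈ (0.9056, 0.4242) (||v_1|| = 1).

λ_1 = 12.4051,  λ_2 = 4.5949;  v_1 ≈ (0.9056, 0.4242)


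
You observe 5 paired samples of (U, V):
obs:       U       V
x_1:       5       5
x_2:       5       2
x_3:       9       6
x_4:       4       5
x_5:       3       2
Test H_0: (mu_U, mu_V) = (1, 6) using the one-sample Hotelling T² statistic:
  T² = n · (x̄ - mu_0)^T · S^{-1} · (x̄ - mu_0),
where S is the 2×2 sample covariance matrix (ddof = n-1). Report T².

Step 1 — sample mean vector:
  mean(U) = (5 + 5 + 9 + 4 + 3) / 5 = 26/5 = 5.2
  mean(V) = (5 + 2 + 6 + 5 + 2) / 5 = 20/5 = 4
  x̄ = (5.2, 4),  deviation x̄ - mu_0 = (5.2, 4) - (1, 6) = (4.2, -2).

Step 2 — sample covariance matrix, S[i,j] = (1/(n-1)) · Σ_k (x_{k,i} - mean_i) · (x_{k,j} - mean_j), divisor n-1 = 4:
  S[U,U] = ((-0.2)·(-0.2) + (-0.2)·(-0.2) + (3.8)·(3.8) + (-1.2)·(-1.2) + (-2.2)·(-2.2)) / 4 = 20.8/4 = 5.2
  S[U,V] = ((-0.2)·(1) + (-0.2)·(-2) + (3.8)·(2) + (-1.2)·(1) + (-2.2)·(-2)) / 4 = 11/4 = 2.75
  S[V,V] = ((1)·(1) + (-2)·(-2) + (2)·(2) + (1)·(1) + (-2)·(-2)) / 4 = 14/4 = 3.5
  S = [[5.2, 2.75],
 [2.75, 3.5]].

Step 3 — invert S. det(S) = 5.2·3.5 - (2.75)² = 10.6375.
  S^{-1} = (1/det) · [[d, -b], [-b, a]] = [[0.329, -0.2585],
 [-0.2585, 0.4888]].

Step 4 — quadratic form (x̄ - mu_0)^T · S^{-1} · (x̄ - mu_0):
  S^{-1} · (x̄ - mu_0) = (1.8989, -2.0635),
  (x̄ - mu_0)^T · [...] = (4.2)·(1.8989) + (-2)·(-2.0635) = 12.1025.

Step 5 — scale by n: T² = 5 · 12.1025 = 60.5123.

T² ≈ 60.5123


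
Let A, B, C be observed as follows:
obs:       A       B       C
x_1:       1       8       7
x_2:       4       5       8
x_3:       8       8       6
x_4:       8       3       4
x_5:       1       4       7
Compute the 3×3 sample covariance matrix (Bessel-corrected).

Step 1 — column means:
  mean(A) = (1 + 4 + 8 + 8 + 1) / 5 = 22/5 = 4.4
  mean(B) = (8 + 5 + 8 + 3 + 4) / 5 = 28/5 = 5.6
  mean(C) = (7 + 8 + 6 + 4 + 7) / 5 = 32/5 = 6.4

Step 2 — sample covariance S[i,j] = (1/(n-1)) · Σ_k (x_{k,i} - mean_i) · (x_{k,j} - mean_j), with n-1 = 4.
  S[A,A] = ((-3.4)·(-3.4) + (-0.4)·(-0.4) + (3.6)·(3.6) + (3.6)·(3.6) + (-3.4)·(-3.4)) / 4 = 49.2/4 = 12.3
  S[A,B] = ((-3.4)·(2.4) + (-0.4)·(-0.6) + (3.6)·(2.4) + (3.6)·(-2.6) + (-3.4)·(-1.6)) / 4 = -3.2/4 = -0.8
  S[A,C] = ((-3.4)·(0.6) + (-0.4)·(1.6) + (3.6)·(-0.4) + (3.6)·(-2.4) + (-3.4)·(0.6)) / 4 = -14.8/4 = -3.7
  S[B,B] = ((2.4)·(2.4) + (-0.6)·(-0.6) + (2.4)·(2.4) + (-2.6)·(-2.6) + (-1.6)·(-1.6)) / 4 = 21.2/4 = 5.3
  S[B,C] = ((2.4)·(0.6) + (-0.6)·(1.6) + (2.4)·(-0.4) + (-2.6)·(-2.4) + (-1.6)·(0.6)) / 4 = 4.8/4 = 1.2
  S[C,C] = ((0.6)·(0.6) + (1.6)·(1.6) + (-0.4)·(-0.4) + (-2.4)·(-2.4) + (0.6)·(0.6)) / 4 = 9.2/4 = 2.3

S is symmetric (S[j,i] = S[i,j]). Assembling:

S = [[12.3, -0.8, -3.7],
 [-0.8, 5.3, 1.2],
 [-3.7, 1.2, 2.3]]


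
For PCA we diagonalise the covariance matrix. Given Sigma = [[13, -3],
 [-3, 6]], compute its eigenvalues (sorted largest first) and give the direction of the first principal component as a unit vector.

Step 1 — characteristic polynomial of 2×2 Sigma:
  det(Sigma - λI) = λ² - trace · λ + det = 0.
  trace = 13 + 6 = 19, det = 13·6 - (-3)² = 69.
Step 2 — discriminant:
  Δ = trace² - 4·det = 361 - 276 = 85.
Step 3 — eigenvalues:
  λ = (trace ± √Δ)/2 = (19 ± 9.2195)/2,
  λ_1 = 14.1098,  λ_2 = 4.8902.

Step 4 — unit eigenvector for λ_1: solve (Sigma - λ_1 I)v = 0. First row:
  (13 - 14.1098)·v_x + (-3)·v_y = 0, i.e. (-1.1098)·v_x + (-3)·v_y = 0,
  so v ∝ (b, λ_1 - a) = (-3, 1.1098); multiply by -1 so the first entry is positive: u = (3, -1.1098).
  ||u|| = √((3)² + (-1.1098)²) = √(10.2316) ≈ 3.1987,
  v_1 = u/||u|| ≈ (0.9379, -0.3469) (||v_1|| = 1).

λ_1 = 14.1098,  λ_2 = 4.8902;  v_1 ≈ (0.9379, -0.3469)


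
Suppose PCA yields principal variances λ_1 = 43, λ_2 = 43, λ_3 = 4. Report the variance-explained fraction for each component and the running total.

Step 1 — total variance = trace(Sigma) = Σ λ_i = 43 + 43 + 4 = 90.

Step 2 — fraction explained by component i = λ_i / Σ λ:
  PC1: 43/90 = 0.4778
  PC2: 43/90 = 0.4778
  PC3: 4/90 = 0.0444

Step 3 — cumulative fraction after k components = (λ_1 + ... + λ_k) / Σ λ:
  k = 1: 43/90 = 0.4778
  k = 2: (43 + 43)/90 = 86/90 = 0.9556
  k = 3: (43 + 43 + 4)/90 = 90/90 = 1

Summary (fraction, with percent):

explained: PC1 0.4778 (47.78%), PC2 0.4778 (47.78%), PC3 0.0444 (4.44%);  cumulative: 0.4778, 0.9556, 1


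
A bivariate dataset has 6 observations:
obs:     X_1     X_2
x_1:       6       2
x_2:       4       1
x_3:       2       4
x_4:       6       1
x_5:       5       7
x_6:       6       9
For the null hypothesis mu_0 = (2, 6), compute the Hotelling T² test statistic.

Step 1 — sample mean vector:
  mean(X_1) = (6 + 4 + 2 + 6 + 5 + 6) / 6 = 29/6 = 4.8333
  mean(X_2) = (2 + 1 + 4 + 1 + 7 + 9) / 6 = 24/6 = 4
  x̄ = (4.8333, 4),  deviation x̄ - mu_0 = (4.8333, 4) - (2, 6) = (2.8333, -2).

Step 2 — sample covariance matrix, S[i,j] = (1/(n-1)) · Σ_k (x_{k,i} - mean_i) · (x_{k,j} - mean_j), divisor n-1 = 5:
  S[X_1,X_1] = ((1.1667)·(1.1667) + (-0.8333)·(-0.8333) + (-2.8333)·(-2.8333) + (1.1667)·(1.1667) + (0.1667)·(0.1667) + (1.1667)·(1.1667)) / 5 = 12.8333/5 = 2.5667
  S[X_1,X_2] = ((1.1667)·(-2) + (-0.8333)·(-3) + (-2.8333)·(0) + (1.1667)·(-3) + (0.1667)·(3) + (1.1667)·(5)) / 5 = 3/5 = 0.6
  S[X_2,X_2] = ((-2)·(-2) + (-3)·(-3) + (0)·(0) + (-3)·(-3) + (3)·(3) + (5)·(5)) / 5 = 56/5 = 11.2
  S = [[2.5667, 0.6],
 [0.6, 11.2]].

Step 3 — invert S. det(S) = 2.5667·11.2 - (0.6)² = 28.3867.
  S^{-1} = (1/det) · [[d, -b], [-b, a]] = [[0.3946, -0.0211],
 [-0.0211, 0.0904]].

Step 4 — quadratic form (x̄ - mu_0)^T · S^{-1} · (x̄ - mu_0):
  S^{-1} · (x̄ - mu_0) = (1.1602, -0.2407),
  (x̄ - mu_0)^T · [...] = (2.8333)·(1.1602) + (-2)·(-0.2407) = 3.7686.

Step 5 — scale by n: T² = 6 · 3.7686 = 22.6116.

T² ≈ 22.6116


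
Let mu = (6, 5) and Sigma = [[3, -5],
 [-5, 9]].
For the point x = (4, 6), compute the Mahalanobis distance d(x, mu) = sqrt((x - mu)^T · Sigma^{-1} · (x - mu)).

Step 1 — centre the observation: (x - mu) = (-2, 1).

Step 2 — invert Sigma. det(Sigma) = 3·9 - (-5)² = 2.
  Sigma^{-1} = (1/det) · [[d, -b], [-b, a]] = [[4.5, 2.5],
 [2.5, 1.5]].

Step 3 — form the quadratic (x - mu)^T · Sigma^{-1} · (x - mu):
  Sigma^{-1} · (x - mu) = (-6.5, -3.5).
  (x - mu)^T · [Sigma^{-1} · (x - mu)] = (-2)·(-6.5) + (1)·(-3.5) = 9.5.

Step 4 — take square root: d = √(9.5) ≈ 3.0822.

d(x, mu) = √(9.5) ≈ 3.0822


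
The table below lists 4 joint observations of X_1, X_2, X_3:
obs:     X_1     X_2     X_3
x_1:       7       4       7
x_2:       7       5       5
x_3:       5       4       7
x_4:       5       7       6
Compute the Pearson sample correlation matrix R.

Step 1 — column means:
  mean(X_1) = (7 + 7 + 5 + 5) / 4 = 24/4 = 6
  mean(X_2) = (4 + 5 + 4 + 7) / 4 = 20/4 = 5
  mean(X_3) = (7 + 5 + 7 + 6) / 4 = 25/4 = 6.25

Step 2 — sample variances and covariances s[i,j] = (1/(n-1)) · Σ_k (x_{k,i} - mean_i) · (x_{k,j} - mean_j), with n-1 = 3:
  s[X_1,X_1] = ((1)·(1) + (1)·(1) + (-1)·(-1) + (-1)·(-1)) / 3 = 4/3 = 1.3333
  s[X_1,X_2] = ((1)·(-1) + (1)·(0) + (-1)·(-1) + (-1)·(2)) / 3 = -2/3 = -0.6667
  s[X_1,X_3] = ((1)·(0.75) + (1)·(-1.25) + (-1)·(0.75) + (-1)·(-0.25)) / 3 = -1/3 = -0.3333
  s[X_2,X_2] = ((-1)·(-1) + (0)·(0) + (-1)·(-1) + (2)·(2)) / 3 = 6/3 = 2
  s[X_2,X_3] = ((-1)·(0.75) + (0)·(-1.25) + (-1)·(0.75) + (2)·(-0.25)) / 3 = -2/3 = -0.6667
  s[X_3,X_3] = ((0.75)·(0.75) + (-1.25)·(-1.25) + (0.75)·(0.75) + (-0.25)·(-0.25)) / 3 = 2.75/3 = 0.9167
  Sample standard deviations s_i = √(s[i,i]):
  s(X_1) = √(1.3333) = 1.1547
  s(X_2) = √(2) = 1.4142
  s(X_3) = √(0.9167) = 0.9574

Step 3 — r_{ij} = s_{ij} / (s_i · s_j):
  r[X_1,X_1] = 1 (diagonal).
  r[X_1,X_2] = -0.6667 / (1.1547 · 1.4142) = -0.6667 / 1.633 = -0.4082
  r[X_1,X_3] = -0.3333 / (1.1547 · 0.9574) = -0.3333 / 1.1055 = -0.3015
  r[X_2,X_2] = 1 (diagonal).
  r[X_2,X_3] = -0.6667 / (1.4142 · 0.9574) = -0.6667 / 1.354 = -0.4924
  r[X_3,X_3] = 1 (diagonal).

R is symmetric with unit diagonal. Assembling:

R = [[1, -0.4082, -0.3015],
 [-0.4082, 1, -0.4924],
 [-0.3015, -0.4924, 1]]


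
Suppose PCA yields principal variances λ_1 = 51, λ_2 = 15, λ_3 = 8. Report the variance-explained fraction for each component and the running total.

Step 1 — total variance = trace(Sigma) = Σ λ_i = 51 + 15 + 8 = 74.

Step 2 — fraction explained by component i = λ_i / Σ λ:
  PC1: 51/74 = 0.6892
  PC2: 15/74 = 0.2027
  PC3: 8/74 = 0.1081

Step 3 — cumulative fraction after k components = (λ_1 + ... + λ_k) / Σ λ:
  k = 1: 51/74 = 0.6892
  k = 2: (51 + 15)/74 = 66/74 = 0.8919
  k = 3: (51 + 15 + 8)/74 = 74/74 = 1

Summary (fraction, with percent):

explained: PC1 0.6892 (68.92%), PC2 0.2027 (20.27%), PC3 0.1081 (10.81%);  cumulative: 0.6892, 0.8919, 1


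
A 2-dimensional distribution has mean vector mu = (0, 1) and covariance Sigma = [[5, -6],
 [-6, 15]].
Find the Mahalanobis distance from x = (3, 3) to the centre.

Step 1 — centre the observation: (x - mu) = (3, 2).

Step 2 — invert Sigma. det(Sigma) = 5·15 - (-6)² = 39.
  Sigma^{-1} = (1/det) · [[d, -b], [-b, a]] = [[0.3846, 0.1538],
 [0.1538, 0.1282]].

Step 3 — form the quadratic (x - mu)^T · Sigma^{-1} · (x - mu):
  Sigma^{-1} · (x - mu) = (1.4615, 0.7179).
  (x - mu)^T · [Sigma^{-1} · (x - mu)] = (3)·(1.4615) + (2)·(0.7179) = 5.8205.

Step 4 — take square root: d = √(5.8205) ≈ 2.4126.

d(x, mu) = √(5.8205) ≈ 2.4126


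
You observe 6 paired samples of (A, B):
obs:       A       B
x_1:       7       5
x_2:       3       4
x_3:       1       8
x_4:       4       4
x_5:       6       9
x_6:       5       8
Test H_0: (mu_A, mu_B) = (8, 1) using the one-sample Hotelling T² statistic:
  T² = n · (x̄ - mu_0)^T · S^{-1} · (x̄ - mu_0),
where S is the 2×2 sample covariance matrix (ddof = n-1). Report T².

Step 1 — sample mean vector:
  mean(A) = (7 + 3 + 1 + 4 + 6 + 5) / 6 = 26/6 = 4.3333
  mean(B) = (5 + 4 + 8 + 4 + 9 + 8) / 6 = 38/6 = 6.3333
  x̄ = (4.3333, 6.3333),  deviation x̄ - mu_0 = (4.3333, 6.3333) - (8, 1) = (-3.6667, 5.3333).

Step 2 — sample covariance matrix, S[i,j] = (1/(n-1)) · Σ_k (x_{k,i} - mean_i) · (x_{k,j} - mean_j), divisor n-1 = 5:
  S[A,A] = ((2.6667)·(2.6667) + (-1.3333)·(-1.3333) + (-3.3333)·(-3.3333) + (-0.3333)·(-0.3333) + (1.6667)·(1.6667) + (0.6667)·(0.6667)) / 5 = 23.3333/5 = 4.6667
  S[A,B] = ((2.6667)·(-1.3333) + (-1.3333)·(-2.3333) + (-3.3333)·(1.6667) + (-0.3333)·(-2.3333) + (1.6667)·(2.6667) + (0.6667)·(1.6667)) / 5 = 0.3333/5 = 0.0667
  S[B,B] = ((-1.3333)·(-1.3333) + (-2.3333)·(-2.3333) + (1.6667)·(1.6667) + (-2.3333)·(-2.3333) + (2.6667)·(2.6667) + (1.6667)·(1.6667)) / 5 = 25.3333/5 = 5.0667
  S = [[4.6667, 0.0667],
 [0.0667, 5.0667]].

Step 3 — invert S. det(S) = 4.6667·5.0667 - (0.0667)² = 23.64.
  S^{-1} = (1/det) · [[d, -b], [-b, a]] = [[0.2143, -0.0028],
 [-0.0028, 0.1974]].

Step 4 — quadratic form (x̄ - mu_0)^T · S^{-1} · (x̄ - mu_0):
  S^{-1} · (x̄ - mu_0) = (-0.8009, 1.0632),
  (x̄ - mu_0)^T · [...] = (-3.6667)·(-0.8009) + (5.3333)·(1.0632) = 8.6069.

Step 5 — scale by n: T² = 6 · 8.6069 = 51.6413.

T² ≈ 51.6413


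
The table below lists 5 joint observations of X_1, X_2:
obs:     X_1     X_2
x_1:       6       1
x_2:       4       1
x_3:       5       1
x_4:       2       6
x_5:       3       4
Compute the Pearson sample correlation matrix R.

Step 1 — column means:
  mean(X_1) = (6 + 4 + 5 + 2 + 3) / 5 = 20/5 = 4
  mean(X_2) = (1 + 1 + 1 + 6 + 4) / 5 = 13/5 = 2.6

Step 2 — sample variances and covariances s[i,j] = (1/(n-1)) · Σ_k (x_{k,i} - mean_i) · (x_{k,j} - mean_j), with n-1 = 4:
  s[X_1,X_1] = ((2)·(2) + (0)·(0) + (1)·(1) + (-2)·(-2) + (-1)·(-1)) / 4 = 10/4 = 2.5
  s[X_1,X_2] = ((2)·(-1.6) + (0)·(-1.6) + (1)·(-1.6) + (-2)·(3.4) + (-1)·(1.4)) / 4 = -13/4 = -3.25
  s[X_2,X_2] = ((-1.6)·(-1.6) + (-1.6)·(-1.6) + (-1.6)·(-1.6) + (3.4)·(3.4) + (1.4)·(1.4)) / 4 = 21.2/4 = 5.3
  Sample standard deviations s_i = √(s[i,i]):
  s(X_1) = √(2.5) = 1.5811
  s(X_2) = √(5.3) = 2.3022

Step 3 — r_{ij} = s_{ij} / (s_i · s_j):
  r[X_1,X_1] = 1 (diagonal).
  r[X_1,X_2] = -3.25 / (1.5811 · 2.3022) = -3.25 / 3.6401 = -0.8928
  r[X_2,X_2] = 1 (diagonal).

R is symmetric with unit diagonal. Assembling:

R = [[1, -0.8928],
 [-0.8928, 1]]


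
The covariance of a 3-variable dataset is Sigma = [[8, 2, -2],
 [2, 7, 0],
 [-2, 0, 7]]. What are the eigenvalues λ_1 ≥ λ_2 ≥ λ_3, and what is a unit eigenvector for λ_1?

Step 1 — characteristic polynomial p(λ) = det(λI - Sigma) = λ³ - tr·λ² + c_1·λ - det, where tr = trace, c_1 = sum of the principal 2×2 minors, det = det(Sigma):
  tr = 8 + 7 + 7 = 22,
  c_1 = (8·7 - (2)²) + (8·7 - (-2)²) + (7·7 - (0)²) = 52 + 52 + 49 = 153,
  det = 8·(7·7 - (0)²) - (2)·((2)·7 - (0)·(-2)) + (-2)·((2)·(0) - 7·(-2)) = 8·(49) - (2)·(14) + (-2)·(14) = 336.
  So p(λ) = λ³ - 22λ² + 153λ - 336.
Step 2 — look for an integer root (rational root theorem: any rational root is an integer divisor of 336). Testing λ = 7:
  p(7) = 343 - 1078 + 1071 - 336 = 0  ✓
  Dividing out (λ - 7): p(λ) = (λ - 7)(λ² - 15λ + 48).
Step 3 — remaining eigenvalues from the quadratic λ² - 15λ + 48 = 0:
  Δ = 15² - 4·48 = 225 - 192 = 33,  λ = (15 ± √33)/2 = (15 ± 5.7446)/2 ≈ 10.3723 or 4.6277.
  Sorted: λ_1 = 10.3723,  λ_2 = 7,  λ_3 = 4.6277  (check: sum = 22 = tr ✓).

Step 4 — unit eigenvector for λ_1 ≈ 10.3723: v spans the null space of (Sigma - λ_1 I), whose rows are
  r_1 = (-2.3723, 2, -2),  r_2 = (2, -3.3723, 0),  r_3 = (-2, 0, -3.3723).
  v is orthogonal to every row, so take v ∝ r_1 × r_2 = ((2)·(0) - (-2)·(-3.3723), (-2)·(2) - (-2.3723)·(0), (-2.3723)·(-3.3723) - (2)·(2)) ≈ (-6.7446, -4, 4).
  Rescale (multiply by -1 so the first nonzero entry is positive): u = (6.7446, 4, -4).
  ||u|| = √((6.7446)² + (4)² + (-4)²) = √(77.4891) ≈ 8.8028,  v_1 = u/||u|| ≈ (0.7662, 0.4544, -0.4544) (||v_1|| = 1).

λ_1 = 10.3723,  λ_2 = 7,  λ_3 = 4.6277;  v_1 ≈ (0.7662, 0.4544, -0.4544)


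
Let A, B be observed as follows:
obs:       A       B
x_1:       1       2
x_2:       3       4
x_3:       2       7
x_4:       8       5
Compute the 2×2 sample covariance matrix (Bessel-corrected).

Step 1 — column means:
  mean(A) = (1 + 3 + 2 + 8) / 4 = 14/4 = 3.5
  mean(B) = (2 + 4 + 7 + 5) / 4 = 18/4 = 4.5

Step 2 — sample covariance S[i,j] = (1/(n-1)) · Σ_k (x_{k,i} - mean_i) · (x_{k,j} - mean_j), with n-1 = 3.
  S[A,A] = ((-2.5)·(-2.5) + (-0.5)·(-0.5) + (-1.5)·(-1.5) + (4.5)·(4.5)) / 3 = 29/3 = 9.6667
  S[A,B] = ((-2.5)·(-2.5) + (-0.5)·(-0.5) + (-1.5)·(2.5) + (4.5)·(0.5)) / 3 = 5/3 = 1.6667
  S[B,B] = ((-2.5)·(-2.5) + (-0.5)·(-0.5) + (2.5)·(2.5) + (0.5)·(0.5)) / 3 = 13/3 = 4.3333

S is symmetric (S[j,i] = S[i,j]). Assembling:

S = [[9.6667, 1.6667],
 [1.6667, 4.3333]]


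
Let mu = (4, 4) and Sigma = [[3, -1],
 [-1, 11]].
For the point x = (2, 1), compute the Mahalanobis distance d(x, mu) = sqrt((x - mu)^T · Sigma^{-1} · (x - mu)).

Step 1 — centre the observation: (x - mu) = (-2, -3).

Step 2 — invert Sigma. det(Sigma) = 3·11 - (-1)² = 32.
  Sigma^{-1} = (1/det) · [[d, -b], [-b, a]] = [[0.3438, 0.0312],
 [0.0312, 0.0938]].

Step 3 — form the quadratic (x - mu)^T · Sigma^{-1} · (x - mu):
  Sigma^{-1} · (x - mu) = (-0.7812, -0.3438).
  (x - mu)^T · [Sigma^{-1} · (x - mu)] = (-2)·(-0.7812) + (-3)·(-0.3438) = 2.5938.

Step 4 — take square root: d = √(2.5938) ≈ 1.6105.

d(x, mu) = √(2.5938) ≈ 1.6105


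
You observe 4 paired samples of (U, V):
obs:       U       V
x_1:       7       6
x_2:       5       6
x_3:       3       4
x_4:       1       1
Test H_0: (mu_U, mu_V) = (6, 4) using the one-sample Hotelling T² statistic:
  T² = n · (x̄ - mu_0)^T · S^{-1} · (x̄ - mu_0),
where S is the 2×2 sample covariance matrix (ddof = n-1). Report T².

Step 1 — sample mean vector:
  mean(U) = (7 + 5 + 3 + 1) / 4 = 16/4 = 4
  mean(V) = (6 + 6 + 4 + 1) / 4 = 17/4 = 4.25
  x̄ = (4, 4.25),  deviation x̄ - mu_0 = (4, 4.25) - (6, 4) = (-2, 0.25).

Step 2 — sample covariance matrix, S[i,j] = (1/(n-1)) · Σ_k (x_{k,i} - mean_i) · (x_{k,j} - mean_j), divisor n-1 = 3:
  S[U,U] = ((3)·(3) + (1)·(1) + (-1)·(-1) + (-3)·(-3)) / 3 = 20/3 = 6.6667
  S[U,V] = ((3)·(1.75) + (1)·(1.75) + (-1)·(-0.25) + (-3)·(-3.25)) / 3 = 17/3 = 5.6667
  S[V,V] = ((1.75)·(1.75) + (1.75)·(1.75) + (-0.25)·(-0.25) + (-3.25)·(-3.25)) / 3 = 16.75/3 = 5.5833
  S = [[6.6667, 5.6667],
 [5.6667, 5.5833]].

Step 3 — invert S. det(S) = 6.6667·5.5833 - (5.6667)² = 5.1111.
  S^{-1} = (1/det) · [[d, -b], [-b, a]] = [[1.0924, -1.1087],
 [-1.1087, 1.3043]].

Step 4 — quadratic form (x̄ - mu_0)^T · S^{-1} · (x̄ - mu_0):
  S^{-1} · (x̄ - mu_0) = (-2.462, 2.5435),
  (x̄ - mu_0)^T · [...] = (-2)·(-2.462) + (0.25)·(2.5435) = 5.5598.

Step 5 — scale by n: T² = 4 · 5.5598 = 22.2391.

T² ≈ 22.2391


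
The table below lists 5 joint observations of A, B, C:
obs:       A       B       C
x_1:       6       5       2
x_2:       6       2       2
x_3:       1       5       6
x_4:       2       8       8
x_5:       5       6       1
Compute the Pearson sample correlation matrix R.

Step 1 — column means:
  mean(A) = (6 + 6 + 1 + 2 + 5) / 5 = 20/5 = 4
  mean(B) = (5 + 2 + 5 + 8 + 6) / 5 = 26/5 = 5.2
  mean(C) = (2 + 2 + 6 + 8 + 1) / 5 = 19/5 = 3.8

Step 2 — sample variances and covariances s[i,j] = (1/(n-1)) · Σ_k (x_{k,i} - mean_i) · (x_{k,j} - mean_j), with n-1 = 4:
  s[A,A] = ((2)·(2) + (2)·(2) + (-3)·(-3) + (-2)·(-2) + (1)·(1)) / 4 = 22/4 = 5.5
  s[A,B] = ((2)·(-0.2) + (2)·(-3.2) + (-3)·(-0.2) + (-2)·(2.8) + (1)·(0.8)) / 4 = -11/4 = -2.75
  s[A,C] = ((2)·(-1.8) + (2)·(-1.8) + (-3)·(2.2) + (-2)·(4.2) + (1)·(-2.8)) / 4 = -25/4 = -6.25
  s[B,B] = ((-0.2)·(-0.2) + (-3.2)·(-3.2) + (-0.2)·(-0.2) + (2.8)·(2.8) + (0.8)·(0.8)) / 4 = 18.8/4 = 4.7
  s[B,C] = ((-0.2)·(-1.8) + (-3.2)·(-1.8) + (-0.2)·(2.2) + (2.8)·(4.2) + (0.8)·(-2.8)) / 4 = 15.2/4 = 3.8
  s[C,C] = ((-1.8)·(-1.8) + (-1.8)·(-1.8) + (2.2)·(2.2) + (4.2)·(4.2) + (-2.8)·(-2.8)) / 4 = 36.8/4 = 9.2
  Sample standard deviations s_i = √(s[i,i]):
  s(A) = √(5.5) = 2.3452
  s(B) = √(4.7) = 2.1679
  s(C) = √(9.2) = 3.0332

Step 3 — r_{ij} = s_{ij} / (s_i · s_j):
  r[A,A] = 1 (diagonal).
  r[A,B] = -2.75 / (2.3452 · 2.1679) = -2.75 / 5.0843 = -0.5409
  r[A,C] = -6.25 / (2.3452 · 3.0332) = -6.25 / 7.1134 = -0.8786
  r[B,B] = 1 (diagonal).
  r[B,C] = 3.8 / (2.1679 · 3.0332) = 3.8 / 6.5757 = 0.5779
  r[C,C] = 1 (diagonal).

R is symmetric with unit diagonal. Assembling:

R = [[1, -0.5409, -0.8786],
 [-0.5409, 1, 0.5779],
 [-0.8786, 0.5779, 1]]


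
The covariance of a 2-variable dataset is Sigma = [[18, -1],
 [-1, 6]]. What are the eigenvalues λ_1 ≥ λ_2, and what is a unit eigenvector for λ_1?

Step 1 — characteristic polynomial of 2×2 Sigma:
  det(Sigma - λI) = λ² - trace · λ + det = 0.
  trace = 18 + 6 = 24, det = 18·6 - (-1)² = 107.
Step 2 — discriminant:
  Δ = trace² - 4·det = 576 - 428 = 148.
Step 3 — eigenvalues:
  λ = (trace ± √Δ)/2 = (24 ± 12.1655)/2,
  λ_1 = 18.0828,  λ_2 = 5.9172.

Step 4 — unit eigenvector for λ_1: solve (Sigma - λ_1 I)v = 0. First row:
  (18 - 18.0828)·v_x + (-1)·v_y = 0, i.e. (-0.0828)·v_x + (-1)·v_y = 0,
  so v ∝ (b, λ_1 - a) = (-1, 0.0828); multiply by -1 so the first entry is positive: u = (1, -0.0828).
  ||u|| = √((1)² + (-0.0828)²) = √(1.0068) ≈ 1.0034,
  v_1 = u/||u|| ≈ (0.9966, -0.0825) (||v_1|| = 1).

λ_1 = 18.0828,  λ_2 = 5.9172;  v_1 ≈ (0.9966, -0.0825)


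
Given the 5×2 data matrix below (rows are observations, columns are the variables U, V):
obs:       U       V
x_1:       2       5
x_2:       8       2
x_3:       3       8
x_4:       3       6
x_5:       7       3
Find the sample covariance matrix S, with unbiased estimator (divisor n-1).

Step 1 — column means:
  mean(U) = (2 + 8 + 3 + 3 + 7) / 5 = 23/5 = 4.6
  mean(V) = (5 + 2 + 8 + 6 + 3) / 5 = 24/5 = 4.8

Step 2 — sample covariance S[i,j] = (1/(n-1)) · Σ_k (x_{k,i} - mean_i) · (x_{k,j} - mean_j), with n-1 = 4.
  S[U,U] = ((-2.6)·(-2.6) + (3.4)·(3.4) + (-1.6)·(-1.6) + (-1.6)·(-1.6) + (2.4)·(2.4)) / 4 = 29.2/4 = 7.3
  S[U,V] = ((-2.6)·(0.2) + (3.4)·(-2.8) + (-1.6)·(3.2) + (-1.6)·(1.2) + (2.4)·(-1.8)) / 4 = -21.4/4 = -5.35
  S[V,V] = ((0.2)·(0.2) + (-2.8)·(-2.8) + (3.2)·(3.2) + (1.2)·(1.2) + (-1.8)·(-1.8)) / 4 = 22.8/4 = 5.7

S is symmetric (S[j,i] = S[i,j]). Assembling:

S = [[7.3, -5.35],
 [-5.35, 5.7]]
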